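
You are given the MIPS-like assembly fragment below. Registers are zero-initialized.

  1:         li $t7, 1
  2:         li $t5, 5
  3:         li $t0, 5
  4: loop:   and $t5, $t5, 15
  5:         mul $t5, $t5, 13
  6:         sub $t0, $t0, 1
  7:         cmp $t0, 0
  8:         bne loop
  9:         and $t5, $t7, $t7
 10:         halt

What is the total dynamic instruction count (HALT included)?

$t7=1
$t5=5
$t0=5
$t5=5&15=5
$t5=5*13=65
$t0=5-1=4
cmp $t0, 0  (cmp 4,0)
bne loop: taken
$t5=65&15=1
$t5=1*13=13
$t0=4-1=3
cmp $t0, 0  (cmp 3,0)
bne loop: taken
$t5=13&15=13
$t5=13*13=169
$t0=3-1=2
cmp $t0, 0  (cmp 2,0)
bne loop: taken
$t5=169&15=9
$t5=9*13=117
$t0=2-1=1
cmp $t0, 0  (cmp 1,0)
bne loop: taken
$t5=117&15=5
$t5=5*13=65
$t0=1-1=0
cmp $t0, 0  (cmp 0,0)
bne loop: not taken
$t5=1&1=1
halt.
Total executed instructions: 30.

30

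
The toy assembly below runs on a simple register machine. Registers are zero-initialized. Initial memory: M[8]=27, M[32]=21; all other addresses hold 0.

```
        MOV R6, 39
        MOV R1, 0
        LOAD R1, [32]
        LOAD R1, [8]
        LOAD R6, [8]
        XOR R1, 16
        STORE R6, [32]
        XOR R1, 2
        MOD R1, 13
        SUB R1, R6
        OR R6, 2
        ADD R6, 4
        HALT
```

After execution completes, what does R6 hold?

MOV R6, 39 → R6=39
MOV R1, 0 → R1=0
LOAD R1, [32] → R1=M[32]=21
LOAD R1, [8] → R1=M[8]=27
LOAD R6, [8] → R6=M[8]=27
XOR R1, 16 → R1=27^16=11
STORE R6, [32] → M[32]=27
XOR R1, 2 → R1=11^2=9
MOD R1, 13 → R1=9%13=9
SUB R1, R6 → R1=9-27=-18
OR R6, 2 → R6=27|2=27
ADD R6, 4 → R6=27+4=31
halt.

31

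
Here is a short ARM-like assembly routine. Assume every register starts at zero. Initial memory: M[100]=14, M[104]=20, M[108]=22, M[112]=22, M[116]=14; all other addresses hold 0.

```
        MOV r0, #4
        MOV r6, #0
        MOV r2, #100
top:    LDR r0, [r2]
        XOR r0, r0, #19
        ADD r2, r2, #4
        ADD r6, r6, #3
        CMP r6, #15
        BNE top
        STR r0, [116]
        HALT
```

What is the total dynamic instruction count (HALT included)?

r0=4
r6=0
r2=100
r0=M[100]=14
r0=14^19=29
r2=100+4=104
r6=0+3=3
CMP r6, #15  (cmp 3,15)
BNE top: taken
r0=M[104]=20
r0=20^19=7
r2=104+4=108
r6=3+3=6
CMP r6, #15  (cmp 6,15)
BNE top: taken
r0=M[108]=22
r0=22^19=5
r2=108+4=112
r6=6+3=9
CMP r6, #15  (cmp 9,15)
BNE top: taken
r0=M[112]=22
r0=22^19=5
r2=112+4=116
r6=9+3=12
CMP r6, #15  (cmp 12,15)
BNE top: taken
r0=M[116]=14
r0=14^19=29
r2=116+4=120
r6=12+3=15
CMP r6, #15  (cmp 15,15)
BNE top: not taken
STR r0, [116] → M[116]=29
halt.
Total executed instructions: 35.

35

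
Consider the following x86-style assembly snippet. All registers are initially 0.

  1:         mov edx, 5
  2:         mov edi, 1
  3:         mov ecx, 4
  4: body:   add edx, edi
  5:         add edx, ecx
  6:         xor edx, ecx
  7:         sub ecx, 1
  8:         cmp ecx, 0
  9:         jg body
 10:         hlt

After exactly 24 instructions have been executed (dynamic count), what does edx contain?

25

edx=5
edi=1
ecx=4
edx=5+1=6
edx=6+4=10
edx=10^4=14
ecx=4-1=3
cmp ecx, 0  (cmp 3,0)
jg body: taken
edx=14+1=15
edx=15+3=18
edx=18^3=17
ecx=3-1=2
cmp ecx, 0  (cmp 2,0)
jg body: taken
edx=17+1=18
edx=18+2=20
edx=20^2=22
ecx=2-1=1
cmp ecx, 0  (cmp 1,0)
jg body: taken
edx=22+1=23
edx=23+1=24
edx=24^1=25
After step 24: edx = 25.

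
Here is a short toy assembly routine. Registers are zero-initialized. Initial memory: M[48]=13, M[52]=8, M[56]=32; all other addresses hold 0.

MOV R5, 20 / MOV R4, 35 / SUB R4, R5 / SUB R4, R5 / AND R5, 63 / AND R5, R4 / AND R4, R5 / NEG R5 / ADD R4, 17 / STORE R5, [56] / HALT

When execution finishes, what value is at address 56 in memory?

R5=20
R4=35
R4=35-20=15
R4=15-20=-5
R5=20&63=20
R5=20&(-5)=16
R4=(-5)&16=16
R5=-(16)=-16
R4=16+17=33
STORE R5, [56] → M[56]=-16
halt.

-16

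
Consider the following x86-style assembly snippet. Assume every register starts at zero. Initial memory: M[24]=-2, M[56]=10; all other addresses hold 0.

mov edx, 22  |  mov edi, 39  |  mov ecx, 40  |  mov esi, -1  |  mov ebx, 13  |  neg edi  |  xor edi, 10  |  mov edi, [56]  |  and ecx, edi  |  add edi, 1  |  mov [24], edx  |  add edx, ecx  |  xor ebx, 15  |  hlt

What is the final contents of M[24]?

mov edx, 22 → edx=22
mov edi, 39 → edi=39
mov ecx, 40 → ecx=40
mov esi, -1 → esi=-1
mov ebx, 13 → ebx=13
neg edi → edi=-(39)=-39
xor edi, 10 → edi=(-39)^10=-45
mov edi, [56] → edi=M[56]=10
and ecx, edi → ecx=40&10=8
add edi, 1 → edi=10+1=11
mov [24], edx → M[24]=22
add edx, ecx → edx=22+8=30
xor ebx, 15 → ebx=13^15=2
halt.

22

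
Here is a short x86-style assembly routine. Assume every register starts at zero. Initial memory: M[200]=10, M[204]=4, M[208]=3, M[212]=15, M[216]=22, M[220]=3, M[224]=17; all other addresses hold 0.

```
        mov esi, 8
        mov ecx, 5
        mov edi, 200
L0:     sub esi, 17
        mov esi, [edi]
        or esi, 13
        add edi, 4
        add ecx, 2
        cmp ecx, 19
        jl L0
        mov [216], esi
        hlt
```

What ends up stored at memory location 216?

after mov esi, 8: esi=8
after mov ecx, 5: ecx=5
after mov edi, 200: edi=200
after sub esi, 17: esi=8-17=-9
after mov esi, [edi]: esi=M[200]=10
after or esi, 13: esi=10|13=15
after add edi, 4: edi=200+4=204
after add ecx, 2: ecx=5+2=7
cmp ecx, 19  (cmp 7,19)
jl L0: taken
after sub esi, 17: esi=15-17=-2
after mov esi, [edi]: esi=M[204]=4
after or esi, 13: esi=4|13=13
after add edi, 4: edi=204+4=208
after add ecx, 2: ecx=7+2=9
cmp ecx, 19  (cmp 9,19)
jl L0: taken
after sub esi, 17: esi=13-17=-4
after mov esi, [edi]: esi=M[208]=3
after or esi, 13: esi=3|13=15
after add edi, 4: edi=208+4=212
after add ecx, 2: ecx=9+2=11
cmp ecx, 19  (cmp 11,19)
jl L0: taken
after sub esi, 17: esi=15-17=-2
after mov esi, [edi]: esi=M[212]=15
after or esi, 13: esi=15|13=15
after add edi, 4: edi=212+4=216
after add ecx, 2: ecx=11+2=13
cmp ecx, 19  (cmp 13,19)
jl L0: taken
after sub esi, 17: esi=15-17=-2
after mov esi, [edi]: esi=M[216]=22
after or esi, 13: esi=22|13=31
after add edi, 4: edi=216+4=220
after add ecx, 2: ecx=13+2=15
cmp ecx, 19  (cmp 15,19)
jl L0: taken
after sub esi, 17: esi=31-17=14
after mov esi, [edi]: esi=M[220]=3
after or esi, 13: esi=3|13=15
after add edi, 4: edi=220+4=224
after add ecx, 2: ecx=15+2=17
cmp ecx, 19  (cmp 17,19)
jl L0: taken
after sub esi, 17: esi=15-17=-2
after mov esi, [edi]: esi=M[224]=17
after or esi, 13: esi=17|13=29
after add edi, 4: edi=224+4=228
after add ecx, 2: ecx=17+2=19
cmp ecx, 19  (cmp 19,19)
jl L0: not taken
mov [216], esi → M[216]=29
halt.

29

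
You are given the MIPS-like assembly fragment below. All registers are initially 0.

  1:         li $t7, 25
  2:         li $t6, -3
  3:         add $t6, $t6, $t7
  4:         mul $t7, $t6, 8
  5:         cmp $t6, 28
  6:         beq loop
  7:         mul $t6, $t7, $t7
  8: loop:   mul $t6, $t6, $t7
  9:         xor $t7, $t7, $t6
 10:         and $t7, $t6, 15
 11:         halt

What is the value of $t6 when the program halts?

after li $t7, 25: $t7=25
after li $t6, -3: $t6=-3
after add $t6, $t6, $t7: $t6=(-3)+25=22
after mul $t7, $t6, 8: $t7=22*8=176
cmp $t6, 28  (cmp 22,28)
beq loop: not taken
after mul $t6, $t7, $t7: $t6=176*176=30976
after mul $t6, $t6, $t7: $t6=30976*176=5451776
after xor $t7, $t7, $t6: $t7=176^5451776=5451952
after and $t7, $t6, 15: $t7=5451776&15=0
halt.

5451776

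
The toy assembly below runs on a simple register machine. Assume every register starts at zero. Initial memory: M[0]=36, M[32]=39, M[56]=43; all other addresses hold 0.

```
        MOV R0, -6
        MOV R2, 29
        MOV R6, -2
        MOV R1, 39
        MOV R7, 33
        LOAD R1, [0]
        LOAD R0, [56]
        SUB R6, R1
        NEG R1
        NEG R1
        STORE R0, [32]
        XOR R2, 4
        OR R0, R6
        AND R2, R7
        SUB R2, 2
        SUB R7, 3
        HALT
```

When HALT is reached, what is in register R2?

R0=-6
R2=29
R6=-2
R1=39
R7=33
R1=M[0]=36
R0=M[56]=43
R6=(-2)-36=-38
R1=-(36)=-36
R1=-(-36)=36
STORE R0, [32] → M[32]=43
R2=29^4=25
R0=43|(-38)=-5
R2=25&33=1
R2=1-2=-1
R7=33-3=30
halt.

-1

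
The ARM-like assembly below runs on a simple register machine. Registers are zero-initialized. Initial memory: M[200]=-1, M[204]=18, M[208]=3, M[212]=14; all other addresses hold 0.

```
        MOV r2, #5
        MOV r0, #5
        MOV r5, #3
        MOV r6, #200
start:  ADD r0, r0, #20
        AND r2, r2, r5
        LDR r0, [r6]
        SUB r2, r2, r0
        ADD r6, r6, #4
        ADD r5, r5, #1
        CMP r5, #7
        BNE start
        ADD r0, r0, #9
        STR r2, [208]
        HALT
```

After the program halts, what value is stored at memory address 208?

MOV r2, #5 → r2=5
MOV r0, #5 → r0=5
MOV r5, #3 → r5=3
MOV r6, #200 → r6=200
ADD r0, r0, #20 → r0=5+20=25
AND r2, r2, r5 → r2=5&3=1
LDR r0, [r6] → r0=M[200]=-1
SUB r2, r2, r0 → r2=1-(-1)=2
ADD r6, r6, #4 → r6=200+4=204
ADD r5, r5, #1 → r5=3+1=4
CMP r5, #7  (cmp 4,7)
BNE start: taken
ADD r0, r0, #20 → r0=(-1)+20=19
AND r2, r2, r5 → r2=2&4=0
LDR r0, [r6] → r0=M[204]=18
SUB r2, r2, r0 → r2=0-18=-18
ADD r6, r6, #4 → r6=204+4=208
ADD r5, r5, #1 → r5=4+1=5
CMP r5, #7  (cmp 5,7)
BNE start: taken
ADD r0, r0, #20 → r0=18+20=38
AND r2, r2, r5 → r2=(-18)&5=4
LDR r0, [r6] → r0=M[208]=3
SUB r2, r2, r0 → r2=4-3=1
ADD r6, r6, #4 → r6=208+4=212
ADD r5, r5, #1 → r5=5+1=6
CMP r5, #7  (cmp 6,7)
BNE start: taken
ADD r0, r0, #20 → r0=3+20=23
AND r2, r2, r5 → r2=1&6=0
LDR r0, [r6] → r0=M[212]=14
SUB r2, r2, r0 → r2=0-14=-14
ADD r6, r6, #4 → r6=212+4=216
ADD r5, r5, #1 → r5=6+1=7
CMP r5, #7  (cmp 7,7)
BNE start: not taken
ADD r0, r0, #9 → r0=14+9=23
STR r2, [208] → M[208]=-14
halt.

-14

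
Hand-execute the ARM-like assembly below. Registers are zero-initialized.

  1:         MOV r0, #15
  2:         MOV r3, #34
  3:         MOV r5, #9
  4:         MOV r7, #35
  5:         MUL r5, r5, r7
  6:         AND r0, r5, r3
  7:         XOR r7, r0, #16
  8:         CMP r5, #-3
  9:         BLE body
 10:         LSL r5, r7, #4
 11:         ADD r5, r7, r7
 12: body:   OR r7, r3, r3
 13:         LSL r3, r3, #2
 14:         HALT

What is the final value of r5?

100

r0=15
r3=34
r5=9
r7=35
r5=9*35=315
r0=315&34=34
r7=34^16=50
CMP r5, #-3  (cmp 315,-3)
BLE body: not taken
r5=50<<4=800
r5=50+50=100
r7=34|34=34
r3=34<<2=136
halt.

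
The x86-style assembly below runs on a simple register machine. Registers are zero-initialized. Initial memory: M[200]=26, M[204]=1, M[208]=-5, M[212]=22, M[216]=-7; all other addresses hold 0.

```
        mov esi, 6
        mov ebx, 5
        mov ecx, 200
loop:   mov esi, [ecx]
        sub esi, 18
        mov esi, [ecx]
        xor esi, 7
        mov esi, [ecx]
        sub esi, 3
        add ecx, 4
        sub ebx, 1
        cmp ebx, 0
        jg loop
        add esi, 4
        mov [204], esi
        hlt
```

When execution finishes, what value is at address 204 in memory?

-6

esi=6
ebx=5
ecx=200
esi=M[200]=26
esi=26-18=8
esi=M[200]=26
esi=26^7=29
esi=M[200]=26
esi=26-3=23
ecx=200+4=204
ebx=5-1=4
cmp ebx, 0  (cmp 4,0)
jg loop: taken
esi=M[204]=1
esi=1-18=-17
esi=M[204]=1
esi=1^7=6
esi=M[204]=1
esi=1-3=-2
ecx=204+4=208
ebx=4-1=3
cmp ebx, 0  (cmp 3,0)
jg loop: taken
esi=M[208]=-5
esi=(-5)-18=-23
esi=M[208]=-5
esi=(-5)^7=-4
esi=M[208]=-5
esi=(-5)-3=-8
ecx=208+4=212
ebx=3-1=2
cmp ebx, 0  (cmp 2,0)
jg loop: taken
esi=M[212]=22
esi=22-18=4
esi=M[212]=22
esi=22^7=17
esi=M[212]=22
esi=22-3=19
ecx=212+4=216
ebx=2-1=1
cmp ebx, 0  (cmp 1,0)
jg loop: taken
esi=M[216]=-7
esi=(-7)-18=-25
esi=M[216]=-7
esi=(-7)^7=-2
esi=M[216]=-7
esi=(-7)-3=-10
ecx=216+4=220
ebx=1-1=0
cmp ebx, 0  (cmp 0,0)
jg loop: not taken
esi=(-10)+4=-6
mov [204], esi → M[204]=-6
halt.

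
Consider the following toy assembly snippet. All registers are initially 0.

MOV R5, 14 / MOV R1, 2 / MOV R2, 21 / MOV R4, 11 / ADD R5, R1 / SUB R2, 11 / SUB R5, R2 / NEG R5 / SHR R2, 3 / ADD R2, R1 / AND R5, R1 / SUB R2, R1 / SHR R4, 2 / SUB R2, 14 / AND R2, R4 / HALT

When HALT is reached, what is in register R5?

2

after MOV R5, 14: R5=14
after MOV R1, 2: R1=2
after MOV R2, 21: R2=21
after MOV R4, 11: R4=11
after ADD R5, R1: R5=14+2=16
after SUB R2, 11: R2=21-11=10
after SUB R5, R2: R5=16-10=6
after NEG R5: R5=-(6)=-6
after SHR R2, 3: R2=10>>3=1
after ADD R2, R1: R2=1+2=3
after AND R5, R1: R5=(-6)&2=2
after SUB R2, R1: R2=3-2=1
after SHR R4, 2: R4=11>>2=2
after SUB R2, 14: R2=1-14=-13
after AND R2, R4: R2=(-13)&2=2
halt.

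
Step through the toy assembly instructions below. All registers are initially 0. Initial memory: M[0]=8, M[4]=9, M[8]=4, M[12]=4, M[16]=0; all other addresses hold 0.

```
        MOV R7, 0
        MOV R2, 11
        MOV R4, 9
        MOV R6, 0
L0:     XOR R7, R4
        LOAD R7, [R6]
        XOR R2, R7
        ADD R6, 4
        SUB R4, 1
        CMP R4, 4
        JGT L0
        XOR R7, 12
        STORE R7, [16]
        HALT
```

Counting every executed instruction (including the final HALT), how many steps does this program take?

42

after MOV R7, 0: R7=0
after MOV R2, 11: R2=11
after MOV R4, 9: R4=9
after MOV R6, 0: R6=0
after XOR R7, R4: R7=0^9=9
after LOAD R7, [R6]: R7=M[0]=8
after XOR R2, R7: R2=11^8=3
after ADD R6, 4: R6=0+4=4
after SUB R4, 1: R4=9-1=8
CMP R4, 4  (cmp 8,4)
JGT L0: taken
after XOR R7, R4: R7=8^8=0
after LOAD R7, [R6]: R7=M[4]=9
after XOR R2, R7: R2=3^9=10
after ADD R6, 4: R6=4+4=8
after SUB R4, 1: R4=8-1=7
CMP R4, 4  (cmp 7,4)
JGT L0: taken
after XOR R7, R4: R7=9^7=14
after LOAD R7, [R6]: R7=M[8]=4
after XOR R2, R7: R2=10^4=14
after ADD R6, 4: R6=8+4=12
after SUB R4, 1: R4=7-1=6
CMP R4, 4  (cmp 6,4)
JGT L0: taken
after XOR R7, R4: R7=4^6=2
after LOAD R7, [R6]: R7=M[12]=4
after XOR R2, R7: R2=14^4=10
after ADD R6, 4: R6=12+4=16
after SUB R4, 1: R4=6-1=5
CMP R4, 4  (cmp 5,4)
JGT L0: taken
after XOR R7, R4: R7=4^5=1
after LOAD R7, [R6]: R7=M[16]=0
after XOR R2, R7: R2=10^0=10
after ADD R6, 4: R6=16+4=20
after SUB R4, 1: R4=5-1=4
CMP R4, 4  (cmp 4,4)
JGT L0: not taken
after XOR R7, 12: R7=0^12=12
STORE R7, [16] → M[16]=12
halt.
Total executed instructions: 42.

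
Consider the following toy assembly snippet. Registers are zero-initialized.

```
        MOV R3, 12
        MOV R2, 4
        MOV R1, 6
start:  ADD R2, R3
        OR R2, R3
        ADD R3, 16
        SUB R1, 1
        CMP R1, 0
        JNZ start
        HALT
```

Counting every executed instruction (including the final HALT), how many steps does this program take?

40

after MOV R3, 12: R3=12
after MOV R2, 4: R2=4
after MOV R1, 6: R1=6
after ADD R2, R3: R2=4+12=16
after OR R2, R3: R2=16|12=28
after ADD R3, 16: R3=12+16=28
after SUB R1, 1: R1=6-1=5
CMP R1, 0  (cmp 5,0)
JNZ start: taken
after ADD R2, R3: R2=28+28=56
after OR R2, R3: R2=56|28=60
after ADD R3, 16: R3=28+16=44
after SUB R1, 1: R1=5-1=4
CMP R1, 0  (cmp 4,0)
JNZ start: taken
after ADD R2, R3: R2=60+44=104
after OR R2, R3: R2=104|44=108
after ADD R3, 16: R3=44+16=60
after SUB R1, 1: R1=4-1=3
CMP R1, 0  (cmp 3,0)
JNZ start: taken
after ADD R2, R3: R2=108+60=168
after OR R2, R3: R2=168|60=188
after ADD R3, 16: R3=60+16=76
after SUB R1, 1: R1=3-1=2
CMP R1, 0  (cmp 2,0)
JNZ start: taken
after ADD R2, R3: R2=188+76=264
after OR R2, R3: R2=264|76=332
after ADD R3, 16: R3=76+16=92
after SUB R1, 1: R1=2-1=1
CMP R1, 0  (cmp 1,0)
JNZ start: taken
after ADD R2, R3: R2=332+92=424
after OR R2, R3: R2=424|92=508
after ADD R3, 16: R3=92+16=108
after SUB R1, 1: R1=1-1=0
CMP R1, 0  (cmp 0,0)
JNZ start: not taken
halt.
Total executed instructions: 40.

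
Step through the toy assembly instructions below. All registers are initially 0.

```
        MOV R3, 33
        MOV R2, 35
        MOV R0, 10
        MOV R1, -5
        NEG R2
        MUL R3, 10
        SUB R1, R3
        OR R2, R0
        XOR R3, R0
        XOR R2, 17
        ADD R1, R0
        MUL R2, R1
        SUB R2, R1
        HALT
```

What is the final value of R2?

MOV R3, 33 → R3=33
MOV R2, 35 → R2=35
MOV R0, 10 → R0=10
MOV R1, -5 → R1=-5
NEG R2 → R2=-(35)=-35
MUL R3, 10 → R3=33*10=330
SUB R1, R3 → R1=(-5)-330=-335
OR R2, R0 → R2=(-35)|10=-33
XOR R3, R0 → R3=330^10=320
XOR R2, 17 → R2=(-33)^17=-50
ADD R1, R0 → R1=(-335)+10=-325
MUL R2, R1 → R2=(-50)*(-325)=16250
SUB R2, R1 → R2=16250-(-325)=16575
halt.

16575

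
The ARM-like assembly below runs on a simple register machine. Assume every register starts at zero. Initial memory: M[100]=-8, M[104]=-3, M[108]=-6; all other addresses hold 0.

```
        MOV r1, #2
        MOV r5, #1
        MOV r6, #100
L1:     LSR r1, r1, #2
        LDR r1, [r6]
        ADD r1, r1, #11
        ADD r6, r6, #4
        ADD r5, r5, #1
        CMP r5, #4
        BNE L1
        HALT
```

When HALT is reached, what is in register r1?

after MOV r1, #2: r1=2
after MOV r5, #1: r5=1
after MOV r6, #100: r6=100
after LSR r1, r1, #2: r1=2>>2=0
after LDR r1, [r6]: r1=M[100]=-8
after ADD r1, r1, #11: r1=(-8)+11=3
after ADD r6, r6, #4: r6=100+4=104
after ADD r5, r5, #1: r5=1+1=2
CMP r5, #4  (cmp 2,4)
BNE L1: taken
after LSR r1, r1, #2: r1=3>>2=0
after LDR r1, [r6]: r1=M[104]=-3
after ADD r1, r1, #11: r1=(-3)+11=8
after ADD r6, r6, #4: r6=104+4=108
after ADD r5, r5, #1: r5=2+1=3
CMP r5, #4  (cmp 3,4)
BNE L1: taken
after LSR r1, r1, #2: r1=8>>2=2
after LDR r1, [r6]: r1=M[108]=-6
after ADD r1, r1, #11: r1=(-6)+11=5
after ADD r6, r6, #4: r6=108+4=112
after ADD r5, r5, #1: r5=3+1=4
CMP r5, #4  (cmp 4,4)
BNE L1: not taken
halt.

5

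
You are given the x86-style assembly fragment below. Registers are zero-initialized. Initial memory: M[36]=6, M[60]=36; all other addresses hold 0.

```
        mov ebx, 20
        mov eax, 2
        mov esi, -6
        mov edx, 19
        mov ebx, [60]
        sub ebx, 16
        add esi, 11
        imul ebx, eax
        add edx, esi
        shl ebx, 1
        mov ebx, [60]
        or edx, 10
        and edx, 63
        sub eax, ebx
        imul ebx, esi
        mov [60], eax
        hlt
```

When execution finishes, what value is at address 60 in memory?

ebx=20
eax=2
esi=-6
edx=19
ebx=M[60]=36
ebx=36-16=20
esi=(-6)+11=5
ebx=20*2=40
edx=19+5=24
ebx=40<<1=80
ebx=M[60]=36
edx=24|10=26
edx=26&63=26
eax=2-36=-34
ebx=36*5=180
mov [60], eax → M[60]=-34
halt.

-34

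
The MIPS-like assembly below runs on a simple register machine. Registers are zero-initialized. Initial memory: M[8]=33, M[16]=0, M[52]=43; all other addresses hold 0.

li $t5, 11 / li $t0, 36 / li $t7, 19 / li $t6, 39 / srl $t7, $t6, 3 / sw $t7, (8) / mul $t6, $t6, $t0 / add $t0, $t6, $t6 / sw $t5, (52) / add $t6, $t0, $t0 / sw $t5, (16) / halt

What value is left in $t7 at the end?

4

after li $t5, 11: $t5=11
after li $t0, 36: $t0=36
after li $t7, 19: $t7=19
after li $t6, 39: $t6=39
after srl $t7, $t6, 3: $t7=39>>3=4
sw $t7, (8) → M[8]=4
after mul $t6, $t6, $t0: $t6=39*36=1404
after add $t0, $t6, $t6: $t0=1404+1404=2808
sw $t5, (52) → M[52]=11
after add $t6, $t0, $t0: $t6=2808+2808=5616
sw $t5, (16) → M[16]=11
halt.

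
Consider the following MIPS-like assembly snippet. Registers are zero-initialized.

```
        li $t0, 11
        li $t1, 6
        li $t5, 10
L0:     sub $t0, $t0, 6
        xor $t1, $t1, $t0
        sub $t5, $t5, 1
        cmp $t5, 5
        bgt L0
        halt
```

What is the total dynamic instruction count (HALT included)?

li $t0, 11 → $t0=11
li $t1, 6 → $t1=6
li $t5, 10 → $t5=10
sub $t0, $t0, 6 → $t0=11-6=5
xor $t1, $t1, $t0 → $t1=6^5=3
sub $t5, $t5, 1 → $t5=10-1=9
cmp $t5, 5  (cmp 9,5)
bgt L0: taken
sub $t0, $t0, 6 → $t0=5-6=-1
xor $t1, $t1, $t0 → $t1=3^(-1)=-4
sub $t5, $t5, 1 → $t5=9-1=8
cmp $t5, 5  (cmp 8,5)
bgt L0: taken
sub $t0, $t0, 6 → $t0=(-1)-6=-7
xor $t1, $t1, $t0 → $t1=(-4)^(-7)=5
sub $t5, $t5, 1 → $t5=8-1=7
cmp $t5, 5  (cmp 7,5)
bgt L0: taken
sub $t0, $t0, 6 → $t0=(-7)-6=-13
xor $t1, $t1, $t0 → $t1=5^(-13)=-10
sub $t5, $t5, 1 → $t5=7-1=6
cmp $t5, 5  (cmp 6,5)
bgt L0: taken
sub $t0, $t0, 6 → $t0=(-13)-6=-19
xor $t1, $t1, $t0 → $t1=(-10)^(-19)=27
sub $t5, $t5, 1 → $t5=6-1=5
cmp $t5, 5  (cmp 5,5)
bgt L0: not taken
halt.
Total executed instructions: 29.

29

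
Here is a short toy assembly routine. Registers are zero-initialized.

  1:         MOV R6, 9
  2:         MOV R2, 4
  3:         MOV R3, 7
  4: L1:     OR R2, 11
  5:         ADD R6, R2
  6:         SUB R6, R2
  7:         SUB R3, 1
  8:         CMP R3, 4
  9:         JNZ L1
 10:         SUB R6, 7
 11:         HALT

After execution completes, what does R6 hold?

after MOV R6, 9: R6=9
after MOV R2, 4: R2=4
after MOV R3, 7: R3=7
after OR R2, 11: R2=4|11=15
after ADD R6, R2: R6=9+15=24
after SUB R6, R2: R6=24-15=9
after SUB R3, 1: R3=7-1=6
CMP R3, 4  (cmp 6,4)
JNZ L1: taken
after OR R2, 11: R2=15|11=15
after ADD R6, R2: R6=9+15=24
after SUB R6, R2: R6=24-15=9
after SUB R3, 1: R3=6-1=5
CMP R3, 4  (cmp 5,4)
JNZ L1: taken
after OR R2, 11: R2=15|11=15
after ADD R6, R2: R6=9+15=24
after SUB R6, R2: R6=24-15=9
after SUB R3, 1: R3=5-1=4
CMP R3, 4  (cmp 4,4)
JNZ L1: not taken
after SUB R6, 7: R6=9-7=2
halt.

2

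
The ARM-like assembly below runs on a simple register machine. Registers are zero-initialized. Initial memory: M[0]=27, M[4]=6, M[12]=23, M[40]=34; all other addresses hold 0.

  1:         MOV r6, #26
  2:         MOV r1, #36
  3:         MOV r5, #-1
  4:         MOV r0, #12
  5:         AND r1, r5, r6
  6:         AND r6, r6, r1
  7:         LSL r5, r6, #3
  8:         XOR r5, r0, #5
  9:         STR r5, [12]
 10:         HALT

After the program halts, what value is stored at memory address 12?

9

MOV r6, #26 → r6=26
MOV r1, #36 → r1=36
MOV r5, #-1 → r5=-1
MOV r0, #12 → r0=12
AND r1, r5, r6 → r1=(-1)&26=26
AND r6, r6, r1 → r6=26&26=26
LSL r5, r6, #3 → r5=26<<3=208
XOR r5, r0, #5 → r5=12^5=9
STR r5, [12] → M[12]=9
halt.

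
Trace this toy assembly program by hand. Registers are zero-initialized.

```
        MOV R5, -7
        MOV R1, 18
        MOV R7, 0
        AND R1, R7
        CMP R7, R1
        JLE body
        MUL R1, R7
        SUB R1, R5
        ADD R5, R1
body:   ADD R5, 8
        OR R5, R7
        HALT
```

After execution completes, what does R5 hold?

R5=-7
R1=18
R7=0
R1=18&0=0
CMP R7, R1  (cmp 0,0)
JLE body: taken
R5=(-7)+8=1
R5=1|0=1
halt.

1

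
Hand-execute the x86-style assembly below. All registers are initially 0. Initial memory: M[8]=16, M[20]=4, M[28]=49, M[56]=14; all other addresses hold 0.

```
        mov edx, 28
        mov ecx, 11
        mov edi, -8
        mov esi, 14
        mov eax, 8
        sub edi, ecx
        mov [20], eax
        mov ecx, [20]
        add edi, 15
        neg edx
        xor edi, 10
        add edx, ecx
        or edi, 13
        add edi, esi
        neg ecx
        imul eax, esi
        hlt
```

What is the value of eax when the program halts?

mov edx, 28 → edx=28
mov ecx, 11 → ecx=11
mov edi, -8 → edi=-8
mov esi, 14 → esi=14
mov eax, 8 → eax=8
sub edi, ecx → edi=(-8)-11=-19
mov [20], eax → M[20]=8
mov ecx, [20] → ecx=M[20]=8
add edi, 15 → edi=(-19)+15=-4
neg edx → edx=-(28)=-28
xor edi, 10 → edi=(-4)^10=-10
add edx, ecx → edx=(-28)+8=-20
or edi, 13 → edi=(-10)|13=-1
add edi, esi → edi=(-1)+14=13
neg ecx → ecx=-(8)=-8
imul eax, esi → eax=8*14=112
halt.

112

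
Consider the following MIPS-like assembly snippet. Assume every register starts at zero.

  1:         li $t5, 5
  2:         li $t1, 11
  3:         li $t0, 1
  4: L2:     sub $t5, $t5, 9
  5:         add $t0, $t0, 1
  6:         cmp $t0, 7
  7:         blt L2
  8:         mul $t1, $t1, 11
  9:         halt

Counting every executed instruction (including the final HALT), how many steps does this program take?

29

after li $t5, 5: $t5=5
after li $t1, 11: $t1=11
after li $t0, 1: $t0=1
after sub $t5, $t5, 9: $t5=5-9=-4
after add $t0, $t0, 1: $t0=1+1=2
cmp $t0, 7  (cmp 2,7)
blt L2: taken
after sub $t5, $t5, 9: $t5=(-4)-9=-13
after add $t0, $t0, 1: $t0=2+1=3
cmp $t0, 7  (cmp 3,7)
blt L2: taken
after sub $t5, $t5, 9: $t5=(-13)-9=-22
after add $t0, $t0, 1: $t0=3+1=4
cmp $t0, 7  (cmp 4,7)
blt L2: taken
after sub $t5, $t5, 9: $t5=(-22)-9=-31
after add $t0, $t0, 1: $t0=4+1=5
cmp $t0, 7  (cmp 5,7)
blt L2: taken
after sub $t5, $t5, 9: $t5=(-31)-9=-40
after add $t0, $t0, 1: $t0=5+1=6
cmp $t0, 7  (cmp 6,7)
blt L2: taken
after sub $t5, $t5, 9: $t5=(-40)-9=-49
after add $t0, $t0, 1: $t0=6+1=7
cmp $t0, 7  (cmp 7,7)
blt L2: not taken
after mul $t1, $t1, 11: $t1=11*11=121
halt.
Total executed instructions: 29.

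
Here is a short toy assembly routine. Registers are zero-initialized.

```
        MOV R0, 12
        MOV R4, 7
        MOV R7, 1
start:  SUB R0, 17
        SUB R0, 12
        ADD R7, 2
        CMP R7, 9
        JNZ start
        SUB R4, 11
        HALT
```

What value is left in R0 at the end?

after MOV R0, 12: R0=12
after MOV R4, 7: R4=7
after MOV R7, 1: R7=1
after SUB R0, 17: R0=12-17=-5
after SUB R0, 12: R0=(-5)-12=-17
after ADD R7, 2: R7=1+2=3
CMP R7, 9  (cmp 3,9)
JNZ start: taken
after SUB R0, 17: R0=(-17)-17=-34
after SUB R0, 12: R0=(-34)-12=-46
after ADD R7, 2: R7=3+2=5
CMP R7, 9  (cmp 5,9)
JNZ start: taken
after SUB R0, 17: R0=(-46)-17=-63
after SUB R0, 12: R0=(-63)-12=-75
after ADD R7, 2: R7=5+2=7
CMP R7, 9  (cmp 7,9)
JNZ start: taken
after SUB R0, 17: R0=(-75)-17=-92
after SUB R0, 12: R0=(-92)-12=-104
after ADD R7, 2: R7=7+2=9
CMP R7, 9  (cmp 9,9)
JNZ start: not taken
after SUB R4, 11: R4=7-11=-4
halt.

-104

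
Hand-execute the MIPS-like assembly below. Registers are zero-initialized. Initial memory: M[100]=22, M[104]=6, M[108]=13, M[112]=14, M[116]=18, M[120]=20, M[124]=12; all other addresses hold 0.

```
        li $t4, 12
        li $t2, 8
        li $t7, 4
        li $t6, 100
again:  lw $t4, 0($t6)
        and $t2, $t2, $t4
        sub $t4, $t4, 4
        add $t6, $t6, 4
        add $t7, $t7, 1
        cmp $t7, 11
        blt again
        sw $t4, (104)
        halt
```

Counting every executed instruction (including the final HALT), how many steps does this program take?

$t4=12
$t2=8
$t7=4
$t6=100
$t4=M[100]=22
$t2=8&22=0
$t4=22-4=18
$t6=100+4=104
$t7=4+1=5
cmp $t7, 11  (cmp 5,11)
blt again: taken
$t4=M[104]=6
$t2=0&6=0
$t4=6-4=2
$t6=104+4=108
$t7=5+1=6
cmp $t7, 11  (cmp 6,11)
blt again: taken
$t4=M[108]=13
$t2=0&13=0
$t4=13-4=9
$t6=108+4=112
$t7=6+1=7
cmp $t7, 11  (cmp 7,11)
blt again: taken
$t4=M[112]=14
$t2=0&14=0
$t4=14-4=10
$t6=112+4=116
$t7=7+1=8
cmp $t7, 11  (cmp 8,11)
blt again: taken
$t4=M[116]=18
$t2=0&18=0
$t4=18-4=14
$t6=116+4=120
$t7=8+1=9
cmp $t7, 11  (cmp 9,11)
blt again: taken
$t4=M[120]=20
$t2=0&20=0
$t4=20-4=16
$t6=120+4=124
$t7=9+1=10
cmp $t7, 11  (cmp 10,11)
blt again: taken
$t4=M[124]=12
$t2=0&12=0
$t4=12-4=8
$t6=124+4=128
$t7=10+1=11
cmp $t7, 11  (cmp 11,11)
blt again: not taken
sw $t4, (104) → M[104]=8
halt.
Total executed instructions: 55.

55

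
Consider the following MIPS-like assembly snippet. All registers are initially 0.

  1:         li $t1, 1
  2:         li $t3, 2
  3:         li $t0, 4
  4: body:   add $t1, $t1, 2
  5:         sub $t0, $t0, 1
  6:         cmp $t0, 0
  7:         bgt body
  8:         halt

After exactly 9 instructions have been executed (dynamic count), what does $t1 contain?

after li $t1, 1: $t1=1
after li $t3, 2: $t3=2
after li $t0, 4: $t0=4
after add $t1, $t1, 2: $t1=1+2=3
after sub $t0, $t0, 1: $t0=4-1=3
cmp $t0, 0  (cmp 3,0)
bgt body: taken
after add $t1, $t1, 2: $t1=3+2=5
after sub $t0, $t0, 1: $t0=3-1=2
After step 9: $t1 = 5.

5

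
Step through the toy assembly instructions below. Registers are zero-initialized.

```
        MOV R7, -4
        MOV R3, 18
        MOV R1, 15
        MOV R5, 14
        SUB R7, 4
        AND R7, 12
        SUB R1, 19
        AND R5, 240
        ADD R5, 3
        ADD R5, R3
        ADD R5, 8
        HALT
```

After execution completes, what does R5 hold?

MOV R7, -4 → R7=-4
MOV R3, 18 → R3=18
MOV R1, 15 → R1=15
MOV R5, 14 → R5=14
SUB R7, 4 → R7=(-4)-4=-8
AND R7, 12 → R7=(-8)&12=8
SUB R1, 19 → R1=15-19=-4
AND R5, 240 → R5=14&240=0
ADD R5, 3 → R5=0+3=3
ADD R5, R3 → R5=3+18=21
ADD R5, 8 → R5=21+8=29
halt.

29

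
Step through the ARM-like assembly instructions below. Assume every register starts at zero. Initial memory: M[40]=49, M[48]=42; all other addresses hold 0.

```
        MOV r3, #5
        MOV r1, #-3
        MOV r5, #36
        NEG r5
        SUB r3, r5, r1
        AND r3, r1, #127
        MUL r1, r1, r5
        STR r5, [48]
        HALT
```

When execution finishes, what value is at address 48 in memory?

-36

r3=5
r1=-3
r5=36
r5=-(36)=-36
r3=(-36)-(-3)=-33
r3=(-3)&127=125
r1=(-3)*(-36)=108
STR r5, [48] → M[48]=-36
halt.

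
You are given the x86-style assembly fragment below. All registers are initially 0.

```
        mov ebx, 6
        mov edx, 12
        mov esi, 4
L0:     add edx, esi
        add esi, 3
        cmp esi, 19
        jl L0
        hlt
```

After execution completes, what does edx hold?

62

ebx=6
edx=12
esi=4
edx=12+4=16
esi=4+3=7
cmp esi, 19  (cmp 7,19)
jl L0: taken
edx=16+7=23
esi=7+3=10
cmp esi, 19  (cmp 10,19)
jl L0: taken
edx=23+10=33
esi=10+3=13
cmp esi, 19  (cmp 13,19)
jl L0: taken
edx=33+13=46
esi=13+3=16
cmp esi, 19  (cmp 16,19)
jl L0: taken
edx=46+16=62
esi=16+3=19
cmp esi, 19  (cmp 19,19)
jl L0: not taken
halt.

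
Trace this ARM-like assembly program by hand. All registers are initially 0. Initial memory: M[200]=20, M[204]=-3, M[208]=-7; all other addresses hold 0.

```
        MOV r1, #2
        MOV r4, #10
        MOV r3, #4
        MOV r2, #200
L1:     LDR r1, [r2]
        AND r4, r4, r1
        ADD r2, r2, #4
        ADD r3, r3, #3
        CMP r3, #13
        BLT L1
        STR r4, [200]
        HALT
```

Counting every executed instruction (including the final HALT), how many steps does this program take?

24

MOV r1, #2 → r1=2
MOV r4, #10 → r4=10
MOV r3, #4 → r3=4
MOV r2, #200 → r2=200
LDR r1, [r2] → r1=M[200]=20
AND r4, r4, r1 → r4=10&20=0
ADD r2, r2, #4 → r2=200+4=204
ADD r3, r3, #3 → r3=4+3=7
CMP r3, #13  (cmp 7,13)
BLT L1: taken
LDR r1, [r2] → r1=M[204]=-3
AND r4, r4, r1 → r4=0&(-3)=0
ADD r2, r2, #4 → r2=204+4=208
ADD r3, r3, #3 → r3=7+3=10
CMP r3, #13  (cmp 10,13)
BLT L1: taken
LDR r1, [r2] → r1=M[208]=-7
AND r4, r4, r1 → r4=0&(-7)=0
ADD r2, r2, #4 → r2=208+4=212
ADD r3, r3, #3 → r3=10+3=13
CMP r3, #13  (cmp 13,13)
BLT L1: not taken
STR r4, [200] → M[200]=0
halt.
Total executed instructions: 24.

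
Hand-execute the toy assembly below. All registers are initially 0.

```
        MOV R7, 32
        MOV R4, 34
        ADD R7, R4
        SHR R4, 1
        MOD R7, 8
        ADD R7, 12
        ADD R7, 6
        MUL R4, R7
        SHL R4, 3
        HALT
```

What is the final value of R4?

MOV R7, 32 → R7=32
MOV R4, 34 → R4=34
ADD R7, R4 → R7=32+34=66
SHR R4, 1 → R4=34>>1=17
MOD R7, 8 → R7=66%8=2
ADD R7, 12 → R7=2+12=14
ADD R7, 6 → R7=14+6=20
MUL R4, R7 → R4=17*20=340
SHL R4, 3 → R4=340<<3=2720
halt.

2720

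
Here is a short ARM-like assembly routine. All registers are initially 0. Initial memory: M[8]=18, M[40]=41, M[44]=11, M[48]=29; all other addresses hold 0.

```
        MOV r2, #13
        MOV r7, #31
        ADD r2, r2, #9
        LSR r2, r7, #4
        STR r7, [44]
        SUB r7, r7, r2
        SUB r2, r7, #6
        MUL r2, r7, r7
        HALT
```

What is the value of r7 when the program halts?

r2=13
r7=31
r2=13+9=22
r2=31>>4=1
STR r7, [44] → M[44]=31
r7=31-1=30
r2=30-6=24
r2=30*30=900
halt.

30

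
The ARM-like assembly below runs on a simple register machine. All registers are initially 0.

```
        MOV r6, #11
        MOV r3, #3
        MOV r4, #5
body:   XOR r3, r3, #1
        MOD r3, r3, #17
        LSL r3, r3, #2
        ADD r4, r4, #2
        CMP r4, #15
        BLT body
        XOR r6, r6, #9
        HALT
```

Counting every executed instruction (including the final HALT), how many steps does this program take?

35

r6=11
r3=3
r4=5
r3=3^1=2
r3=2%17=2
r3=2<<2=8
r4=5+2=7
CMP r4, #15  (cmp 7,15)
BLT body: taken
r3=8^1=9
r3=9%17=9
r3=9<<2=36
r4=7+2=9
CMP r4, #15  (cmp 9,15)
BLT body: taken
r3=36^1=37
r3=37%17=3
r3=3<<2=12
r4=9+2=11
CMP r4, #15  (cmp 11,15)
BLT body: taken
r3=12^1=13
r3=13%17=13
r3=13<<2=52
r4=11+2=13
CMP r4, #15  (cmp 13,15)
BLT body: taken
r3=52^1=53
r3=53%17=2
r3=2<<2=8
r4=13+2=15
CMP r4, #15  (cmp 15,15)
BLT body: not taken
r6=11^9=2
halt.
Total executed instructions: 35.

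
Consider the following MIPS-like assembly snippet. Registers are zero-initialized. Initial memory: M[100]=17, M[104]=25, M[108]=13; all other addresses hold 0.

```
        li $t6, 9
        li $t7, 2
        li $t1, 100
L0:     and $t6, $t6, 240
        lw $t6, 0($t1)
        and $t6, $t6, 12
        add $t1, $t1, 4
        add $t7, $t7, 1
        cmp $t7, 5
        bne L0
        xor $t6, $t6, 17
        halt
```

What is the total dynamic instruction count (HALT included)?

26

after li $t6, 9: $t6=9
after li $t7, 2: $t7=2
after li $t1, 100: $t1=100
after and $t6, $t6, 240: $t6=9&240=0
after lw $t6, 0($t1): $t6=M[100]=17
after and $t6, $t6, 12: $t6=17&12=0
after add $t1, $t1, 4: $t1=100+4=104
after add $t7, $t7, 1: $t7=2+1=3
cmp $t7, 5  (cmp 3,5)
bne L0: taken
after and $t6, $t6, 240: $t6=0&240=0
after lw $t6, 0($t1): $t6=M[104]=25
after and $t6, $t6, 12: $t6=25&12=8
after add $t1, $t1, 4: $t1=104+4=108
after add $t7, $t7, 1: $t7=3+1=4
cmp $t7, 5  (cmp 4,5)
bne L0: taken
after and $t6, $t6, 240: $t6=8&240=0
after lw $t6, 0($t1): $t6=M[108]=13
after and $t6, $t6, 12: $t6=13&12=12
after add $t1, $t1, 4: $t1=108+4=112
after add $t7, $t7, 1: $t7=4+1=5
cmp $t7, 5  (cmp 5,5)
bne L0: not taken
after xor $t6, $t6, 17: $t6=12^17=29
halt.
Total executed instructions: 26.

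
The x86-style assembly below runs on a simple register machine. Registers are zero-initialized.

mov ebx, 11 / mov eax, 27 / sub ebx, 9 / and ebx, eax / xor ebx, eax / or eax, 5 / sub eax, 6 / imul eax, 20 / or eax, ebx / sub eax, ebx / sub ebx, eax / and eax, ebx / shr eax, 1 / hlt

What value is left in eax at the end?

18

mov ebx, 11 → ebx=11
mov eax, 27 → eax=27
sub ebx, 9 → ebx=11-9=2
and ebx, eax → ebx=2&27=2
xor ebx, eax → ebx=2^27=25
or eax, 5 → eax=27|5=31
sub eax, 6 → eax=31-6=25
imul eax, 20 → eax=25*20=500
or eax, ebx → eax=500|25=509
sub eax, ebx → eax=509-25=484
sub ebx, eax → ebx=25-484=-459
and eax, ebx → eax=484&(-459)=36
shr eax, 1 → eax=36>>1=18
halt.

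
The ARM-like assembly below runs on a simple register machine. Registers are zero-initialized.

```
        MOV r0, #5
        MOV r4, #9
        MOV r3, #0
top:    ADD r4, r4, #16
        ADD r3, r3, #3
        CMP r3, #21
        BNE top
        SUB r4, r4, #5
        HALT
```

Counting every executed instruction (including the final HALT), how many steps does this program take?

33

after MOV r0, #5: r0=5
after MOV r4, #9: r4=9
after MOV r3, #0: r3=0
after ADD r4, r4, #16: r4=9+16=25
after ADD r3, r3, #3: r3=0+3=3
CMP r3, #21  (cmp 3,21)
BNE top: taken
after ADD r4, r4, #16: r4=25+16=41
after ADD r3, r3, #3: r3=3+3=6
CMP r3, #21  (cmp 6,21)
BNE top: taken
after ADD r4, r4, #16: r4=41+16=57
after ADD r3, r3, #3: r3=6+3=9
CMP r3, #21  (cmp 9,21)
BNE top: taken
after ADD r4, r4, #16: r4=57+16=73
after ADD r3, r3, #3: r3=9+3=12
CMP r3, #21  (cmp 12,21)
BNE top: taken
after ADD r4, r4, #16: r4=73+16=89
after ADD r3, r3, #3: r3=12+3=15
CMP r3, #21  (cmp 15,21)
BNE top: taken
after ADD r4, r4, #16: r4=89+16=105
after ADD r3, r3, #3: r3=15+3=18
CMP r3, #21  (cmp 18,21)
BNE top: taken
after ADD r4, r4, #16: r4=105+16=121
after ADD r3, r3, #3: r3=18+3=21
CMP r3, #21  (cmp 21,21)
BNE top: not taken
after SUB r4, r4, #5: r4=121-5=116
halt.
Total executed instructions: 33.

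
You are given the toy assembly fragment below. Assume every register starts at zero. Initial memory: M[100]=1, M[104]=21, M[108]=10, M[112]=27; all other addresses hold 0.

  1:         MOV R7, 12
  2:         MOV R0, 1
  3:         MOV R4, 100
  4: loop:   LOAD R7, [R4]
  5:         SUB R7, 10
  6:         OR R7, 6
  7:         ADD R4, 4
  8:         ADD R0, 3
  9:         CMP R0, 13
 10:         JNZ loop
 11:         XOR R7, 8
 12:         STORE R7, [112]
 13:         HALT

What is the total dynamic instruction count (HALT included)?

34

R7=12
R0=1
R4=100
R7=M[100]=1
R7=1-10=-9
R7=(-9)|6=-9
R4=100+4=104
R0=1+3=4
CMP R0, 13  (cmp 4,13)
JNZ loop: taken
R7=M[104]=21
R7=21-10=11
R7=11|6=15
R4=104+4=108
R0=4+3=7
CMP R0, 13  (cmp 7,13)
JNZ loop: taken
R7=M[108]=10
R7=10-10=0
R7=0|6=6
R4=108+4=112
R0=7+3=10
CMP R0, 13  (cmp 10,13)
JNZ loop: taken
R7=M[112]=27
R7=27-10=17
R7=17|6=23
R4=112+4=116
R0=10+3=13
CMP R0, 13  (cmp 13,13)
JNZ loop: not taken
R7=23^8=31
STORE R7, [112] → M[112]=31
halt.
Total executed instructions: 34.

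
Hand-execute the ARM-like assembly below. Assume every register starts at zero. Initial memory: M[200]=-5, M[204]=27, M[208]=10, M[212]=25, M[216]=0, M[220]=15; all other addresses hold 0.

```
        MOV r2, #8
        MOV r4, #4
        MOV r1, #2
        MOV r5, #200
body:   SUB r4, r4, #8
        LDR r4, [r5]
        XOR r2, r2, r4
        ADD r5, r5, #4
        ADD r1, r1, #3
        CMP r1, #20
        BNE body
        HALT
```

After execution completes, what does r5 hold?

after MOV r2, #8: r2=8
after MOV r4, #4: r4=4
after MOV r1, #2: r1=2
after MOV r5, #200: r5=200
after SUB r4, r4, #8: r4=4-8=-4
after LDR r4, [r5]: r4=M[200]=-5
after XOR r2, r2, r4: r2=8^(-5)=-13
after ADD r5, r5, #4: r5=200+4=204
after ADD r1, r1, #3: r1=2+3=5
CMP r1, #20  (cmp 5,20)
BNE body: taken
after SUB r4, r4, #8: r4=(-5)-8=-13
after LDR r4, [r5]: r4=M[204]=27
after XOR r2, r2, r4: r2=(-13)^27=-24
after ADD r5, r5, #4: r5=204+4=208
after ADD r1, r1, #3: r1=5+3=8
CMP r1, #20  (cmp 8,20)
BNE body: taken
after SUB r4, r4, #8: r4=27-8=19
after LDR r4, [r5]: r4=M[208]=10
after XOR r2, r2, r4: r2=(-24)^10=-30
after ADD r5, r5, #4: r5=208+4=212
after ADD r1, r1, #3: r1=8+3=11
CMP r1, #20  (cmp 11,20)
BNE body: taken
after SUB r4, r4, #8: r4=10-8=2
after LDR r4, [r5]: r4=M[212]=25
after XOR r2, r2, r4: r2=(-30)^25=-5
after ADD r5, r5, #4: r5=212+4=216
after ADD r1, r1, #3: r1=11+3=14
CMP r1, #20  (cmp 14,20)
BNE body: taken
after SUB r4, r4, #8: r4=25-8=17
after LDR r4, [r5]: r4=M[216]=0
after XOR r2, r2, r4: r2=(-5)^0=-5
after ADD r5, r5, #4: r5=216+4=220
after ADD r1, r1, #3: r1=14+3=17
CMP r1, #20  (cmp 17,20)
BNE body: taken
after SUB r4, r4, #8: r4=0-8=-8
after LDR r4, [r5]: r4=M[220]=15
after XOR r2, r2, r4: r2=(-5)^15=-12
after ADD r5, r5, #4: r5=220+4=224
after ADD r1, r1, #3: r1=17+3=20
CMP r1, #20  (cmp 20,20)
BNE body: not taken
halt.

224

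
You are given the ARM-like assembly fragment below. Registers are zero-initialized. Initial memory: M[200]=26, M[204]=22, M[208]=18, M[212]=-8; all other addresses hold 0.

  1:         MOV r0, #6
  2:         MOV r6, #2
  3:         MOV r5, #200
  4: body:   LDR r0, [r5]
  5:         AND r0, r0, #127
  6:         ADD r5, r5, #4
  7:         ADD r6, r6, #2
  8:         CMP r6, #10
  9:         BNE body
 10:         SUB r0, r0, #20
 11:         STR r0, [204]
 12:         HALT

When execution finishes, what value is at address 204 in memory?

after MOV r0, #6: r0=6
after MOV r6, #2: r6=2
after MOV r5, #200: r5=200
after LDR r0, [r5]: r0=M[200]=26
after AND r0, r0, #127: r0=26&127=26
after ADD r5, r5, #4: r5=200+4=204
after ADD r6, r6, #2: r6=2+2=4
CMP r6, #10  (cmp 4,10)
BNE body: taken
after LDR r0, [r5]: r0=M[204]=22
after AND r0, r0, #127: r0=22&127=22
after ADD r5, r5, #4: r5=204+4=208
after ADD r6, r6, #2: r6=4+2=6
CMP r6, #10  (cmp 6,10)
BNE body: taken
after LDR r0, [r5]: r0=M[208]=18
after AND r0, r0, #127: r0=18&127=18
after ADD r5, r5, #4: r5=208+4=212
after ADD r6, r6, #2: r6=6+2=8
CMP r6, #10  (cmp 8,10)
BNE body: taken
after LDR r0, [r5]: r0=M[212]=-8
after AND r0, r0, #127: r0=(-8)&127=120
after ADD r5, r5, #4: r5=212+4=216
after ADD r6, r6, #2: r6=8+2=10
CMP r6, #10  (cmp 10,10)
BNE body: not taken
after SUB r0, r0, #20: r0=120-20=100
STR r0, [204] → M[204]=100
halt.

100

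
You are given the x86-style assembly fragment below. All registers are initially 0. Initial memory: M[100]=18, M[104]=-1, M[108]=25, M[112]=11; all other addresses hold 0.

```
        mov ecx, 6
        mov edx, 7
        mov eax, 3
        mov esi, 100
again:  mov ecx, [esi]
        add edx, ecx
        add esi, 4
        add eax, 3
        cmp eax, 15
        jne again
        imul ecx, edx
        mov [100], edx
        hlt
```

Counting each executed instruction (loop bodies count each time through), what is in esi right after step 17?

ecx=6
edx=7
eax=3
esi=100
ecx=M[100]=18
edx=7+18=25
esi=100+4=104
eax=3+3=6
cmp eax, 15  (cmp 6,15)
jne again: taken
ecx=M[104]=-1
edx=25+(-1)=24
esi=104+4=108
eax=6+3=9
cmp eax, 15  (cmp 9,15)
jne again: taken
ecx=M[108]=25
After step 17: esi = 108.

108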